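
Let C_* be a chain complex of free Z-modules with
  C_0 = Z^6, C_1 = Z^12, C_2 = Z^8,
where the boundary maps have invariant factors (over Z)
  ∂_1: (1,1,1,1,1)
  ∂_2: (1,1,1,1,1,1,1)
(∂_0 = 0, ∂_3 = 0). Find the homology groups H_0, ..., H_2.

H_0: b_0 = 6 − 0 − 5 = 1; torsion from ∂_1 factors > 1: none. So H_0 ≅ Z.
H_1: b_1 = 12 − 5 − 7 = 0; torsion from ∂_2 factors > 1: none. So H_1 ≅ 0.
H_2: b_2 = 8 − 7 − 0 = 1; torsion from ∂_3 factors > 1: none. So H_2 ≅ Z.

H_0 ≅ Z,  H_1 = 0,  H_2 ≅ Z.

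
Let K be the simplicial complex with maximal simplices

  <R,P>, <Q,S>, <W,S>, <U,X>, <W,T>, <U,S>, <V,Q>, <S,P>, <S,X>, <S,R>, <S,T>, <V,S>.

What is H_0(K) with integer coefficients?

Order the vertices as P < Q < R < S < T < U < V < W < X. Listing each simplex with vertices in this order, K has dimension 1 with simplices:

  0-simplices (9): P, Q, R, S, T, U, V, W, X
  1-simplices (12): PR, PS, QS, QV, RS, ST, SU, SV, SW, SX, TW, UX

Hence C_0 ≅ Z^9, C_1 ≅ Z^12.

The boundary map ∂_1: C_1 → C_0 sends each edge [p,q] (with p < q) to q − p. For instance
  ∂PS = S − P.
As a 9×12 matrix over Z this has rank 8, with invariant factors (1,1,1,1,1,1,1,1).

Now H_k = ker ∂_k / im ∂_{k+1}, so:

  H_0: rank C_0 − rank ∂_1 = 9 − 8 = 1, and the invariant factors of ∂_1 are all 1, so H_0 = Z.

(K is a triangulation of a wedge of 4 circles.)

H_0 ≅ Z.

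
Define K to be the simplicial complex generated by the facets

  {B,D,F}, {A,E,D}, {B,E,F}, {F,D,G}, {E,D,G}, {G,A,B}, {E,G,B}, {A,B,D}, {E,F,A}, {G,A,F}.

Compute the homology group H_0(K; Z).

Take the total order A < B < D < E < F < G on the vertex set. Then K (dimension 2) consists of the simplices:

  0-simplices (6): A, B, D, E, F, G
  1-simplices (15): AB, AD, AE, AF, AG, BD, BE, BF, BG, DE, DF, DG, EF, EG, FG
  2-simplices (10): ABD, ABG, ADE, AEF, AFG, BDF, BEF, BEG, DEG, DFG

Hence C_0 ≅ Z^6, C_1 ≅ Z^15, C_2 ≅ Z^10.

The boundary map ∂_1: C_1 → C_0 maps an edge to its endpoints' difference, ∂[p,q] = q − p. For instance
  ∂AE = E − A.
The 6×15 boundary matrix has rank 5 and Smith normal form diag(1,1,1,1,1).

Boundary ∂_2: C_2 → C_1 acts by ∂[p,q,r] = [q,r] − [p,r] + [p,q]. For instance
  ∂ADE = DE − AE + AD,
  ∂AEF = EF − AF + AE.
As a 15×10 matrix over Z this has rank 10, with invariant factors (1,1,1,1,1,1,1,1,1,2).

Reading off H_k = ker ∂_k / im ∂_{k+1}:

  H_0: rank C_0 − rank ∂_1 = 6 − 5 = 1, and the invariant factors of ∂_1 are all 1, so H_0 ≅ Z.

H_0 = Z.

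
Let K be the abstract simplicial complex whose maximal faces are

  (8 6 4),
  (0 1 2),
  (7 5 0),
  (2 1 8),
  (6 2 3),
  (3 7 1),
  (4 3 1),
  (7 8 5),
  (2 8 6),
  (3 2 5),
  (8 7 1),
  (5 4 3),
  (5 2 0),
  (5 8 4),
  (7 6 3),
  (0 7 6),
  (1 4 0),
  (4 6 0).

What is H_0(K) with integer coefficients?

H_0 ≅ Z.

Order the vertices as 0 < 1 < 2 < 3 < 4 < 5 < 6 < 7 < 8. Listing each simplex with vertices in this order, K has dimension 2 with simplices:

  0-simplices (9): [0], [1], [2], [3], [4], [5], [6], [7], [8]
  1-simplices (27): (27 of them)
  2-simplices (18): [0,1,2], [0,1,4], [0,2,5], [0,4,6], [0,5,7], [0,6,7], [1,2,8], [1,3,4], [1,3,7], [1,7,8], [2,3,5], [2,3,6], [2,6,8], [3,4,5], [3,6,7], [4,5,8], [4,6,8], [5,7,8]

so the chain groups are C_0 ≅ Z^9, C_1 ≅ Z^27, C_2 ≅ Z^18.

∂_1: C_1 → C_0 sends each edge [p,q] (with p < q) to q − p.
The resulting 9×27 matrix has rank 8, and its Smith normal form has invariant factors (1,1,1,1,1,1,1,1).

Boundary ∂_2: C_2 → C_1 acts by ∂[p,q,r] = [q,r] − [p,r] + [p,q]. For instance
  ∂[3,4,5] = [4,5] − [3,5] + [3,4],
  ∂[2,6,8] = [6,8] − [2,8] + [2,6].
This gives a 27×18 integer matrix of rank 17; reducing to Smith normal form yields diagonal entries (1,1,1,1,1,1,1,1,1,1,1,1,1,1,1,1,1).

From H_k ≅ ker(∂_k) / im(∂_{k+1}) we obtain:

  H_0: rank C_0 − rank ∂_1 = 9 − 8 = 1, and the invariant factors of ∂_1 are all 1, so H_0 = Z.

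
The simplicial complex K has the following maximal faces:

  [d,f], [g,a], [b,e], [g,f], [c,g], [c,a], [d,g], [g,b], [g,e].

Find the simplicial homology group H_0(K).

H_0 = Z.

Fix the vertex order a < b < c < d < e < f < g and write every simplex with vertices in increasing order. Then dim K = 1 and the simplices of K are:

  0-simplices (7): a, b, c, d, e, f, g
  1-simplices (9): ac, ag, be, bg, cg, df, dg, eg, fg

giving chain groups C_0 ≅ Z^7, C_1 ≅ Z^9.

∂_1: C_1 → C_0 sends each edge [p,q] (with p < q) to q − p. For instance
  ∂cg = g − c.
As a 7×9 matrix over Z this has rank 6, with invariant factors (1,1,1,1,1,1).

From H_k ≅ ker(∂_k) / im(∂_{k+1}) we obtain:

  H_0: rank C_0 − rank ∂_1 = 7 − 6 = 1, and the invariant factors of ∂_1 are all 1, so H_0 ≅ Z.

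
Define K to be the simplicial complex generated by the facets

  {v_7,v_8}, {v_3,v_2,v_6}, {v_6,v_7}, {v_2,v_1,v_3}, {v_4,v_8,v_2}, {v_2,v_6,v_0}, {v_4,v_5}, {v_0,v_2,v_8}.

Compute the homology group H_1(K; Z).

H_1 = Z.

Order the vertices as v_0 < v_1 < v_2 < v_3 < v_4 < v_5 < v_6 < v_7 < v_8. Listing each simplex with vertices in this order, K has dimension 2 with simplices:

  0-simplices (9): [v_0], [v_1], [v_2], [v_3], [v_4], [v_5], [v_6], [v_7], [v_8]
  1-simplices (14): [v_0,v_2], [v_0,v_6], [v_0,v_8], [v_1,v_2], [v_1,v_3], [v_2,v_3], [v_2,v_4], [v_2,v_6], [v_2,v_8], [v_3,v_6], [v_4,v_5], [v_4,v_8], [v_6,v_7], [v_7,v_8]
  2-simplices (5): [v_0,v_2,v_6], [v_0,v_2,v_8], [v_1,v_2,v_3], [v_2,v_3,v_6], [v_2,v_4,v_8]

Hence C_0 ≅ Z^9, C_1 ≅ Z^14, C_2 ≅ Z^5.

The boundary map ∂_1: C_1 → C_0 maps an edge to its endpoints' difference, ∂[p,q] = q − p.
As a 9×14 matrix over Z this has rank 8, with invariant factors (1,1,1,1,1,1,1,1).

∂_2: C_2 → C_1 acts by ∂[p,q,r] = [q,r] − [p,r] + [p,q]. For instance
  ∂[v_2,v_4,v_8] = [v_4,v_8] − [v_2,v_8] + [v_2,v_4],
  ∂[v_1,v_2,v_3] = [v_2,v_3] − [v_1,v_3] + [v_1,v_2].
This gives a 14×5 integer matrix of rank 5; reducing to Smith normal form yields diagonal entries (1,1,1,1,1).

Now H_k = ker ∂_k / im ∂_{k+1}, so:

  H_1: rank ker ∂_1 − rank ∂_2 = (14 − 8) − 5 = 1, and the invariant factors of ∂_2 are all 1, so H_1 ≅ Z.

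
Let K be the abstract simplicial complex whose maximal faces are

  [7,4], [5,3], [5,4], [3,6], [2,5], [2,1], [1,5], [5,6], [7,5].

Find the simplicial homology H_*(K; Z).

H_0 = Z,  H_1 = Z^3.

We work with the vertex ordering 1 < 2 < 3 < 4 < 5 < 6 < 7. The simplices of K, each written with vertices in increasing order, are:

  0-simplices (7): [1], [2], [3], [4], [5], [6], [7]
  1-simplices (9): [1,2], [1,5], [2,5], [3,5], [3,6], [4,5], [4,7], [5,6], [5,7]

Hence C_0 ≅ Z^7, C_1 ≅ Z^9.

Boundary ∂_1: C_1 → C_0 sends each edge [p,q] (with p < q) to q − p.
The 7×9 boundary matrix has rank 6 and Smith normal form diag(1,1,1,1,1,1).

Computing H_k = (kernel of ∂_k) / (image of ∂_{k+1}):

  H_0: rank C_0 − rank ∂_1 = 7 − 6 = 1, and the invariant factors of ∂_1 are all 1, so H_0 ≅ Z.
  H_1: rank ker ∂_1 − rank ∂_2 = (9 − 6) − 0 = 3, and there is no ∂_2, so H_1 ≅ Z^3.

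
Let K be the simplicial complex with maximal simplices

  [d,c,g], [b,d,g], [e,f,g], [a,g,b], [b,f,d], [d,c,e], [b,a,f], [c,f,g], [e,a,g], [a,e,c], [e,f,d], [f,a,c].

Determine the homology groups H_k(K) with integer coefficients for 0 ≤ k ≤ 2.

H_0 ≅ Z,  H_1 ≅ Z/2,  H_2 = 0.

Order the vertices as a < b < c < d < e < f < g. Listing each simplex with vertices in this order, K has dimension 2 with simplices:

  0-simplices (7): a, b, c, d, e, f, g
  1-simplices (18): ab, ac, ae, af, ag, bd, bf, bg, cd, ce, cf, cg, de, df, dg, ef, eg, fg
  2-simplices (12): abf, abg, ace, acf, aeg, bdf, bdg, cde, cdg, cfg, def, efg

giving chain groups C_0 ≅ Z^7, C_1 ≅ Z^18, C_2 ≅ Z^12.

∂_1: C_1 → C_0 maps an edge to its endpoints' difference, ∂[p,q] = q − p. For instance
  ∂de = e − d.
This gives a 7×18 integer matrix of rank 6; reducing to Smith normal form yields diagonal entries (1,1,1,1,1,1).

Boundary ∂_2: C_2 → C_1 maps a triangle to the signed sum of its edges. For instance
  ∂bdg = dg − bg + bd,
  ∂cfg = fg − cg + cf.
The 18×12 boundary matrix has rank 12 and Smith normal form diag(1,1,1,1,1,1,1,1,1,1,1,2).

Reading off H_k = ker ∂_k / im ∂_{k+1}:

  H_0: rank C_0 − rank ∂_1 = 7 − 6 = 1, and the invariant factors of ∂_1 are all 1, so H_0 = Z.
  H_1: rank ker ∂_1 − rank ∂_2 = (18 − 6) − 12 = 0, and ∂_2 has invariant factor 2 > 1, so H_1 = Z/2.
  H_2: rank ker ∂_2 − rank ∂_3 = (12 − 12) − 0 = 0, and there is no ∂_3, so H_2 = 0.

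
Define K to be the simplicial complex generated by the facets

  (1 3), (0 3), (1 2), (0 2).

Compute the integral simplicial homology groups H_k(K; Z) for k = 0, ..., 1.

H_0 ≅ Z,  H_1 ≅ Z.

Take the total order 0 < 1 < 2 < 3 on the vertex set. Then K (dimension 1) consists of the simplices:

  0-simplices (4): [0], [1], [2], [3]
  1-simplices (4): [0,2], [0,3], [1,2], [1,3]

giving chain groups C_0 ≅ Z^4, C_1 ≅ Z^4.

∂_1: C_1 → C_0 maps an edge to its endpoints' difference, ∂[p,q] = q − p. For instance
  ∂[0,2] = [2] − [0].
The 4×4 boundary matrix has rank 3 and Smith normal form diag(1,1,1).

Now H_k = ker ∂_k / im ∂_{k+1}, so:

  H_0: rank C_0 − rank ∂_1 = 4 − 3 = 1, and the invariant factors of ∂_1 are all 1, so H_0 = Z.
  H_1: rank ker ∂_1 − rank ∂_2 = (4 − 3) − 0 = 1, and there is no ∂_2, so H_1 = Z.

As a check, the Euler characteristic is 4 − 4 = 0, which agrees with 1 − 1 = 0.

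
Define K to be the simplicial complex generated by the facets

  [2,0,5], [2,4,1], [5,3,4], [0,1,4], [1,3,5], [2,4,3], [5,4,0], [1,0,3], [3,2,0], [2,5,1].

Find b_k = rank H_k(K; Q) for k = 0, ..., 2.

b_0 = 1, b_1 = 0, b_2 = 0.

Fix the vertex order 0 < 1 < 2 < 3 < 4 < 5 and write every simplex with vertices in increasing order. Then dim K = 2 and the simplices of K are:

  0-simplices (6): [0], [1], [2], [3], [4], [5]
  1-simplices (15): [0,1], [0,2], [0,3], [0,4], [0,5], [1,2], [1,3], [1,4], [1,5], [2,3], [2,4], [2,5], [3,4], [3,5], [4,5]
  2-simplices (10): [0,1,3], [0,1,4], [0,2,3], [0,2,5], [0,4,5], [1,2,4], [1,2,5], [1,3,5], [2,3,4], [3,4,5]

so the chain groups are C_0 ≅ Z^6, C_1 ≅ Z^15, C_2 ≅ Z^10.

Boundary ∂_1: C_1 → C_0 maps an edge to its endpoints' difference, ∂[p,q] = q − p. For instance
  ∂[1,3] = [3] − [1].
As a 6×15 matrix over Z this has rank 5, with invariant factors (1,1,1,1,1).

∂_2: C_2 → C_1 acts by ∂[p,q,r] = [q,r] − [p,r] + [p,q]. For instance
  ∂[0,4,5] = [4,5] − [0,5] + [0,4],
  ∂[1,2,4] = [2,4] − [1,4] + [1,2].
The 15×10 boundary matrix has rank 10 and Smith normal form diag(1,1,1,1,1,1,1,1,1,2).

From H_k ≅ ker(∂_k) / im(∂_{k+1}) we obtain:

  H_0: rank C_0 − rank ∂_1 = 6 − 5 = 1, and the invariant factors of ∂_1 are all 1, so H_0 ≅ Z.
  H_1: rank ker ∂_1 − rank ∂_2 = (15 − 5) − 10 = 0, and ∂_2 has invariant factor 2 > 1, so H_1 ≅ Z/2.
  H_2: rank ker ∂_2 − rank ∂_3 = (10 − 10) − 0 = 0, and there is no ∂_3, so H_2 ≅ 0.

As a check, the Euler characteristic is 6 − 15 + 10 = 1, which agrees with 1 − 0 + 0 = 1.
(K is a triangulation of the real projective plane RP^2.)

Hence the Betti numbers are b_0 = 1, b_1 = 0, b_2 = 0.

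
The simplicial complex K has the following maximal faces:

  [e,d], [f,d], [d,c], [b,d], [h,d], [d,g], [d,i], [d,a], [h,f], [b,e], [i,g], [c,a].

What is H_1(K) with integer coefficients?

Fix the vertex order a < b < c < d < e < f < g < h < i and write every simplex with vertices in increasing order. Then dim K = 1 and the simplices of K are:

  0-simplices (9): a, b, c, d, e, f, g, h, i
  1-simplices (12): ac, ad, bd, be, cd, de, df, dg, dh, di, fh, gi

giving chain groups C_0 ≅ Z^9, C_1 ≅ Z^12.

∂_1: C_1 → C_0 sends each edge [p,q] (with p < q) to q − p. For instance
  ∂gi = i − g.
The resulting 9×12 matrix has rank 8, and its Smith normal form has invariant factors (1,1,1,1,1,1,1,1).

Reading off H_k = ker ∂_k / im ∂_{k+1}:

  H_1: rank ker ∂_1 − rank ∂_2 = (12 − 8) − 0 = 4, and there is no ∂_2, so H_1 = Z^4.

H_1 = Z^4.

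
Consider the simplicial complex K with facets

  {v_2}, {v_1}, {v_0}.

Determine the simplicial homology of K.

H_0 ≅ Z^3.

Take the total order v_0 < v_1 < v_2 on the vertex set. Then K (dimension 0) consists of the simplices:

  0-simplices (3): [v_0], [v_1], [v_2]

giving chain groups C_0 ≅ Z^3.

From H_k ≅ ker(∂_k) / im(∂_{k+1}) we obtain:

  H_0: rank C_0 − rank ∂_1 = 3 − 0 = 3, and there is no ∂_1, so H_0 ≅ Z^3.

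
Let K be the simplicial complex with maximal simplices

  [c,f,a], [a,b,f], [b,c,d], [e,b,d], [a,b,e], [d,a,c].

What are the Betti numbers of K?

Take the total order a < b < c < d < e < f on the vertex set. Then K (dimension 2) consists of the simplices:

  0-simplices (6): a, b, c, d, e, f
  1-simplices (12): ab, ac, ad, ae, af, bc, bd, be, bf, cd, cf, de
  2-simplices (6): abe, abf, acd, acf, bcd, bde

so the chain groups are C_0 ≅ Z^6, C_1 ≅ Z^12, C_2 ≅ Z^6.

∂_1: C_1 → C_0 maps an edge to its endpoints' difference, ∂[p,q] = q − p. For instance
  ∂ab = b − a.
As a 6×12 matrix over Z this has rank 5, with invariant factors (1,1,1,1,1).

The boundary map ∂_2: C_2 → C_1 acts by ∂[p,q,r] = [q,r] − [p,r] + [p,q]. For instance
  ∂bcd = cd − bd + bc,
  ∂abf = bf − af + ab.
This gives a 12×6 integer matrix of rank 6; reducing to Smith normal form yields diagonal entries (1,1,1,1,1,1).

From H_k ≅ ker(∂_k) / im(∂_{k+1}) we obtain:

  H_0: rank C_0 − rank ∂_1 = 6 − 5 = 1, and the invariant factors of ∂_1 are all 1, so H_0 ≅ Z.
  H_1: rank ker ∂_1 − rank ∂_2 = (12 − 5) − 6 = 1, and the invariant factors of ∂_2 are all 1, so H_1 ≅ Z.
  H_2: rank ker ∂_2 − rank ∂_3 = (6 − 6) − 0 = 0, and there is no ∂_3, so H_2 ≅ 0.

Hence the Betti numbers are b_0 = 1, b_1 = 1, b_2 = 0.

b_0 = 1, b_1 = 1, b_2 = 0.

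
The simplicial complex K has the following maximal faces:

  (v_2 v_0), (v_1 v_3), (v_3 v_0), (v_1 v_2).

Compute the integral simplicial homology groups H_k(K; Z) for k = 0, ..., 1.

H_0 = Z,  H_1 = Z.

Take the total order v_0 < v_1 < v_2 < v_3 on the vertex set. Then K (dimension 1) consists of the simplices:

  0-simplices (4): [v_0], [v_1], [v_2], [v_3]
  1-simplices (4): [v_0,v_2], [v_0,v_3], [v_1,v_2], [v_1,v_3]

so the chain groups are C_0 ≅ Z^4, C_1 ≅ Z^4.

∂_1: C_1 → C_0 is given by ∂[p,q] = [q] − [p].
The 4×4 boundary matrix has rank 3 and Smith normal form diag(1,1,1).

Reading off H_k = ker ∂_k / im ∂_{k+1}:

  H_0: rank C_0 − rank ∂_1 = 4 − 3 = 1, and the invariant factors of ∂_1 are all 1, so H_0 ≅ Z.
  H_1: rank ker ∂_1 − rank ∂_2 = (4 − 3) − 0 = 1, and there is no ∂_2, so H_1 ≅ Z.

(K is a triangulation of the circle S^1.)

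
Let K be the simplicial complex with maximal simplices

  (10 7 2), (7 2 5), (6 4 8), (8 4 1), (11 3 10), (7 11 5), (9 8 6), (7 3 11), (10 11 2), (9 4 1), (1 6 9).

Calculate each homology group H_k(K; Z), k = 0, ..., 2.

H_0 = Z^2,  H_1 = Z^2,  H_2 = 0.

Take the total order 1 < 2 < 3 < 4 < 5 < 6 < 7 < 8 < 9 < 10 < 11 on the vertex set. Then K (dimension 2) consists of the simplices:

  0-simplices (11): [1], [2], [3], [4], [5], [6], [7], [8], [9], [10], [11]
  1-simplices (22): (22 of them)
  2-simplices (11): [1,4,8], [1,4,9], [1,6,9], [2,5,7], [2,7,10], [2,10,11], [3,7,11], [3,10,11], [4,6,8], [5,7,11], [6,8,9]

giving chain groups C_0 ≅ Z^11, C_1 ≅ Z^22, C_2 ≅ Z^11.

Boundary ∂_1: C_1 → C_0 sends each edge [p,q] (with p < q) to q − p.
This gives a 11×22 integer matrix of rank 9; reducing to Smith normal form yields diagonal entries (1,1,1,1,1,1,1,1,1).

The boundary map ∂_2: C_2 → C_1 sends each 2-simplex [p,q,r] to [q,r] − [p,r] + [p,q]. For instance
  ∂[1,4,8] = [4,8] − [1,8] + [1,4],
  ∂[1,4,9] = [4,9] − [1,9] + [1,4].
The resulting 22×11 matrix has rank 11, and its Smith normal form has invariant factors (1,1,1,1,1,1,1,1,1,1,1).

Reading off H_k = ker ∂_k / im ∂_{k+1}:

  H_0: rank C_0 − rank ∂_1 = 11 − 9 = 2, and the invariant factors of ∂_1 are all 1, so H_0 ≅ Z^2.
  H_1: rank ker ∂_1 − rank ∂_2 = (22 − 9) − 11 = 2, and the invariant factors of ∂_2 are all 1, so H_1 ≅ Z^2.
  H_2: rank ker ∂_2 − rank ∂_3 = (11 − 11) − 0 = 0, and there is no ∂_3, so H_2 ≅ 0.

As a check, the Euler characteristic is 11 − 22 + 11 = 0, which agrees with 2 − 2 + 0 = 0.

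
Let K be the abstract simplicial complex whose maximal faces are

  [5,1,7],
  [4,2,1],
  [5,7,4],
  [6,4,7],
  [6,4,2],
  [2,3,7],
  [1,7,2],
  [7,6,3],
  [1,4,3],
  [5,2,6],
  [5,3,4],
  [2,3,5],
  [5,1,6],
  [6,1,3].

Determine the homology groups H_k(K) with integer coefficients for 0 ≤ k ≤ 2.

H_0 = Z,  H_1 = Z^2,  H_2 = Z.

We work with the vertex ordering 1 < 2 < 3 < 4 < 5 < 6 < 7. The simplices of K, each written with vertices in increasing order, are:

  0-simplices (7): [1], [2], [3], [4], [5], [6], [7]
  1-simplices (21): [1,2], [1,3], [1,4], [1,5], [1,6], [1,7], [2,3], [2,4], [2,5], [2,6], [2,7], [3,4], [3,5], [3,6], [3,7], [4,5], [4,6], [4,7], [5,6], [5,7], [6,7]
  2-simplices (14): [1,2,4], [1,2,7], [1,3,4], [1,3,6], [1,5,6], [1,5,7], [2,3,5], [2,3,7], [2,4,6], [2,5,6], [3,4,5], [3,6,7], [4,5,7], [4,6,7]

giving chain groups C_0 ≅ Z^7, C_1 ≅ Z^21, C_2 ≅ Z^14.

Boundary ∂_1: C_1 → C_0 maps an edge to its endpoints' difference, ∂[p,q] = q − p.
The 7×21 boundary matrix has rank 6 and Smith normal form diag(1,1,1,1,1,1).

The boundary map ∂_2: C_2 → C_1 maps a triangle to the signed sum of its edges. For instance
  ∂[1,5,6] = [5,6] − [1,6] + [1,5],
  ∂[1,2,7] = [2,7] − [1,7] + [1,2].
As a 21×14 matrix over Z this has rank 13, with invariant factors (1,1,1,1,1,1,1,1,1,1,1,1,1).

Computing H_k = (kernel of ∂_k) / (image of ∂_{k+1}):

  H_0: rank C_0 − rank ∂_1 = 7 − 6 = 1, and the invariant factors of ∂_1 are all 1, so H_0 = Z.
  H_1: rank ker ∂_1 − rank ∂_2 = (21 − 6) − 13 = 2, and the invariant factors of ∂_2 are all 1, so H_1 = Z^2.
  H_2: rank ker ∂_2 − rank ∂_3 = (14 − 13) − 0 = 1, and there is no ∂_3, so H_2 = Z.

As a check, the Euler characteristic is 7 − 21 + 14 = 0, which agrees with 1 − 2 + 1 = 0.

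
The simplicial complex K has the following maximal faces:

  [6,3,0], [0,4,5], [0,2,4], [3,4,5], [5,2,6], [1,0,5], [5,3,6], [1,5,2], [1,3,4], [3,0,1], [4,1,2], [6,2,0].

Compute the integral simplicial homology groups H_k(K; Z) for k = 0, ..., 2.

Take the total order 0 < 1 < 2 < 3 < 4 < 5 < 6 on the vertex set. Then K (dimension 2) consists of the simplices:

  0-simplices (7): [0], [1], [2], [3], [4], [5], [6]
  1-simplices (18): [0,1], [0,2], [0,3], [0,4], [0,5], [0,6], [1,2], [1,3], [1,4], [1,5], [2,4], [2,5], [2,6], [3,4], [3,5], [3,6], [4,5], [5,6]
  2-simplices (12): [0,1,3], [0,1,5], [0,2,4], [0,2,6], [0,3,6], [0,4,5], [1,2,4], [1,2,5], [1,3,4], [2,5,6], [3,4,5], [3,5,6]

giving chain groups C_0 ≅ Z^7, C_1 ≅ Z^18, C_2 ≅ Z^12.

∂_1: C_1 → C_0 maps an edge to its endpoints' difference, ∂[p,q] = q − p.
This gives a 7×18 integer matrix of rank 6; reducing to Smith normal form yields diagonal entries (1,1,1,1,1,1).

∂_2: C_2 → C_1 maps a triangle to the signed sum of its edges. For instance
  ∂[2,5,6] = [5,6] − [2,6] + [2,5],
  ∂[0,1,3] = [1,3] − [0,3] + [0,1].
This gives a 18×12 integer matrix of rank 12; reducing to Smith normal form yields diagonal entries (1,1,1,1,1,1,1,1,1,1,1,2).

From H_k ≅ ker(∂_k) / im(∂_{k+1}) we obtain:

  H_0: rank C_0 − rank ∂_1 = 7 − 6 = 1, and the invariant factors of ∂_1 are all 1, so H_0 ≅ Z.
  H_1: rank ker ∂_1 − rank ∂_2 = (18 − 6) − 12 = 0, and ∂_2 has invariant factor 2 > 1, so H_1 ≅ Z/2Z.
  H_2: rank ker ∂_2 − rank ∂_3 = (12 − 12) − 0 = 0, and there is no ∂_3, so H_2 ≅ 0.

(K is a triangulation of the real projective plane RP^2.)

H_0 = Z,  H_1 = Z/2Z,  H_2 = 0.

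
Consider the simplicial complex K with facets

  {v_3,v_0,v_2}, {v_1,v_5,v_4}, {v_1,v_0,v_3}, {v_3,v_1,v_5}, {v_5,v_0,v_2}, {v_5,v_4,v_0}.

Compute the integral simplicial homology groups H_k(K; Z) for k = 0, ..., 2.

H_0 ≅ Z,  H_1 ≅ Z,  H_2 = 0.

Take the total order v_0 < v_1 < v_2 < v_3 < v_4 < v_5 on the vertex set. Then K (dimension 2) consists of the simplices:

  0-simplices (6): [v_0], [v_1], [v_2], [v_3], [v_4], [v_5]
  1-simplices (12): [v_0,v_1], [v_0,v_2], [v_0,v_3], [v_0,v_4], [v_0,v_5], [v_1,v_3], [v_1,v_4], [v_1,v_5], [v_2,v_3], [v_2,v_5], [v_3,v_5], [v_4,v_5]
  2-simplices (6): [v_0,v_1,v_3], [v_0,v_2,v_3], [v_0,v_2,v_5], [v_0,v_4,v_5], [v_1,v_3,v_5], [v_1,v_4,v_5]

Hence C_0 ≅ Z^6, C_1 ≅ Z^12, C_2 ≅ Z^6.

Boundary ∂_1: C_1 → C_0 sends each edge [p,q] (with p < q) to q − p.
The 6×12 boundary matrix has rank 5 and Smith normal form diag(1,1,1,1,1).

Boundary ∂_2: C_2 → C_1 maps a triangle to the signed sum of its edges. For instance
  ∂[v_1,v_4,v_5] = [v_4,v_5] − [v_1,v_5] + [v_1,v_4],
  ∂[v_0,v_4,v_5] = [v_4,v_5] − [v_0,v_5] + [v_0,v_4].
As a 12×6 matrix over Z this has rank 6, with invariant factors (1,1,1,1,1,1).

Now H_k = ker ∂_k / im ∂_{k+1}, so:

  H_0: rank C_0 − rank ∂_1 = 6 − 5 = 1, and the invariant factors of ∂_1 are all 1, so H_0 = Z.
  H_1: rank ker ∂_1 − rank ∂_2 = (12 − 5) − 6 = 1, and the invariant factors of ∂_2 are all 1, so H_1 = Z.
  H_2: rank ker ∂_2 − rank ∂_3 = (6 − 6) − 0 = 0, and there is no ∂_3, so H_2 = 0.

(K is a triangulation of the cylinder S^1 x I.)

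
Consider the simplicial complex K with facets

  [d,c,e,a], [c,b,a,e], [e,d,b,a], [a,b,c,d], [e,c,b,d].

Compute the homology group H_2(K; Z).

H_2 = 0.

Order the vertices as a < b < c < d < e. Listing each simplex with vertices in this order, K has dimension 3 with simplices:

  0-simplices (5): a, b, c, d, e
  1-simplices (10): ab, ac, ad, ae, bc, bd, be, cd, ce, de
  2-simplices (10): abc, abd, abe, acd, ace, ade, bcd, bce, bde, cde
  3-simplices (5): abcd, abce, abde, acde, bcde

Hence C_0 ≅ Z^5, C_1 ≅ Z^10, C_2 ≅ Z^10, C_3 ≅ Z^5.

The boundary map ∂_1: C_1 → C_0 is given by ∂[p,q] = [q] − [p].
The 5×10 boundary matrix has rank 4 and Smith normal form diag(1,1,1,1).

Boundary ∂_2: C_2 → C_1 sends each 2-simplex [p,q,r] to [q,r] − [p,r] + [p,q]. For instance
  ∂acd = cd − ad + ac,
  ∂abe = be − ae + ab.
The resulting 10×10 matrix has rank 6, and its Smith normal form has invariant factors (1,1,1,1,1,1).

The boundary map ∂_3: C_3 → C_2 sends each 3-simplex σ to the alternating sum Σ_i (−1)^i (σ with its i-th vertex removed). For instance
  ∂acde = cde − ade + ace − acd,
  ∂abce = bce − ace + abe − abc.
The resulting 10×5 matrix has rank 4, and its Smith normal form has invariant factors (1,1,1,1).

Computing H_k = (kernel of ∂_k) / (image of ∂_{k+1}):

  H_2: rank ker ∂_2 − rank ∂_3 = (10 − 6) − 4 = 0, and the invariant factors of ∂_3 are all 1, so H_2 ≅ 0.

(K is a triangulation of the 3-sphere S^3.)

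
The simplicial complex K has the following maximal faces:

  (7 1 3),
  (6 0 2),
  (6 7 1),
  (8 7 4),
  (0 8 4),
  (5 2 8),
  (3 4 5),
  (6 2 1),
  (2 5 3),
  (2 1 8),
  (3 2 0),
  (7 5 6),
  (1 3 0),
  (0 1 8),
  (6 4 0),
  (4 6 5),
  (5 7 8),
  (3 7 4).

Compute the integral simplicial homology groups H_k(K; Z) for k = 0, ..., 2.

H_0 = Z,  H_1 = Z ⊕ Z/2,  H_2 = 0.

Fix the vertex order 0 < 1 < 2 < 3 < 4 < 5 < 6 < 7 < 8 and write every simplex with vertices in increasing order. Then dim K = 2 and the simplices of K are:

  0-simplices (9): [0], [1], [2], [3], [4], [5], [6], [7], [8]
  1-simplices (27): (27 of them)
  2-simplices (18): [0,1,3], [0,1,8], [0,2,3], [0,2,6], [0,4,6], [0,4,8], [1,2,6], [1,2,8], [1,3,7], [1,6,7], [2,3,5], [2,5,8], [3,4,5], [3,4,7], [4,5,6], [4,7,8], [5,6,7], [5,7,8]

Hence C_0 ≅ Z^9, C_1 ≅ Z^27, C_2 ≅ Z^18.

Boundary ∂_1: C_1 → C_0 sends each edge [p,q] (with p < q) to q − p. For instance
  ∂[1,8] = [8] − [1].
The resulting 9×27 matrix has rank 8, and its Smith normal form has invariant factors (1,1,1,1,1,1,1,1).

The boundary map ∂_2: C_2 → C_1 maps a triangle to the signed sum of its edges. For instance
  ∂[0,1,3] = [1,3] − [0,3] + [0,1],
  ∂[4,7,8] = [7,8] − [4,8] + [4,7].
As a 27×18 matrix over Z this has rank 18, with invariant factors (1,1,1,1,1,1,1,1,1,1,1,1,1,1,1,1,1,2).

Computing H_k = (kernel of ∂_k) / (image of ∂_{k+1}):

  H_0: rank C_0 − rank ∂_1 = 9 − 8 = 1, and the invariant factors of ∂_1 are all 1, so H_0 ≅ Z.
  H_1: rank ker ∂_1 − rank ∂_2 = (27 − 8) − 18 = 1, and ∂_2 has invariant factor 2 > 1, so H_1 ≅ Z ⊕ Z/2.
  H_2: rank ker ∂_2 − rank ∂_3 = (18 − 18) − 0 = 0, and there is no ∂_3, so H_2 ≅ 0.

As a check, the Euler characteristic is 9 − 27 + 18 = 0, which agrees with 1 − 1 + 0 = 0.
(K is a triangulation of the Klein bottle.)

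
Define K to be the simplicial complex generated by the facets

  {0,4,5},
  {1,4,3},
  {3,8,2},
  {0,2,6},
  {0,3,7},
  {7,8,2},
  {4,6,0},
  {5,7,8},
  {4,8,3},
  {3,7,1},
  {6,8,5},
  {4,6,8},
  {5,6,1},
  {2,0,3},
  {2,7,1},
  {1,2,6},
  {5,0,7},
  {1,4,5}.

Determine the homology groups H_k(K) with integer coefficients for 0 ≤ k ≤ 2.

Take the total order 0 < 1 < 2 < 3 < 4 < 5 < 6 < 7 < 8 on the vertex set. Then K (dimension 2) consists of the simplices:

  0-simplices (9): [0], [1], [2], [3], [4], [5], [6], [7], [8]
  1-simplices (27): (27 of them)
  2-simplices (18): [0,2,3], [0,2,6], [0,3,7], [0,4,5], [0,4,6], [0,5,7], [1,2,6], [1,2,7], [1,3,4], [1,3,7], [1,4,5], [1,5,6], [2,3,8], [2,7,8], [3,4,8], [4,6,8], [5,6,8], [5,7,8]

Hence C_0 ≅ Z^9, C_1 ≅ Z^27, C_2 ≅ Z^18.

Boundary ∂_1: C_1 → C_0 is given by ∂[p,q] = [q] − [p]. For instance
  ∂[1,5] = [5] − [1].
As a 9×27 matrix over Z this has rank 8, with invariant factors (1,1,1,1,1,1,1,1).

Boundary ∂_2: C_2 → C_1 acts by ∂[p,q,r] = [q,r] − [p,r] + [p,q]. For instance
  ∂[1,3,7] = [3,7] − [1,7] + [1,3],
  ∂[2,3,8] = [3,8] − [2,8] + [2,3].
The resulting 27×18 matrix has rank 18, and its Smith normal form has invariant factors (1,1,1,1,1,1,1,1,1,1,1,1,1,1,1,1,1,2).

Reading off H_k = ker ∂_k / im ∂_{k+1}:

  H_0: rank C_0 − rank ∂_1 = 9 − 8 = 1, and the invariant factors of ∂_1 are all 1, so H_0 = Z.
  H_1: rank ker ∂_1 − rank ∂_2 = (27 − 8) − 18 = 1, and ∂_2 has invariant factor 2 > 1, so H_1 = Z ⊕ Z/2Z.
  H_2: rank ker ∂_2 − rank ∂_3 = (18 − 18) − 0 = 0, and there is no ∂_3, so H_2 = 0.

(K is a triangulation of the Klein bottle.)

H_0 ≅ Z,  H_1 ≅ Z ⊕ Z/2Z,  H_2 = 0.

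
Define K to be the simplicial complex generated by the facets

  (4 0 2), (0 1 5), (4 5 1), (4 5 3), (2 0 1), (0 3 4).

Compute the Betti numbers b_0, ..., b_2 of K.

K has 6 vertices, 12 edges, 6 triangles.
rank ∂_0 = 0, rank ∂_1 = 5 ⇒ b_0 = 6 − 0 − 5 = 1; all invariant factors of ∂_1 are 1 so no torsion. So H_0 ≅ Z.
rank ∂_1 = 5, rank ∂_2 = 6 ⇒ b_1 = 12 − 5 − 6 = 1; all invariant factors of ∂_2 are 1 so no torsion. So H_1 ≅ Z.
rank ∂_2 = 6, rank ∂_3 = 0 ⇒ b_2 = 6 − 6 − 0 = 0. So H_2 ≅ 0.

b_0 = 1, b_1 = 1, b_2 = 0.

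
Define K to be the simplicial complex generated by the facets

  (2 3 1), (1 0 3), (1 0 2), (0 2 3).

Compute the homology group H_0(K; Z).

H_0 ≅ Z.

Order the vertices as 0 < 1 < 2 < 3. Listing each simplex with vertices in this order, K has dimension 2 with simplices:

  0-simplices (4): [0], [1], [2], [3]
  1-simplices (6): [0,1], [0,2], [0,3], [1,2], [1,3], [2,3]
  2-simplices (4): [0,1,2], [0,1,3], [0,2,3], [1,2,3]

so the chain groups are C_0 ≅ Z^4, C_1 ≅ Z^6, C_2 ≅ Z^4.

The boundary map ∂_1: C_1 → C_0 sends each edge [p,q] (with p < q) to q − p.
The 4×6 boundary matrix has rank 3 and Smith normal form diag(1,1,1).

Boundary ∂_2: C_2 → C_1 acts by ∂[p,q,r] = [q,r] − [p,r] + [p,q]. For instance
  ∂[0,1,3] = [1,3] − [0,3] + [0,1],
  ∂[0,2,3] = [2,3] − [0,3] + [0,2].
This gives a 6×4 integer matrix of rank 3; reducing to Smith normal form yields diagonal entries (1,1,1).

Computing H_k = (kernel of ∂_k) / (image of ∂_{k+1}):

  H_0: rank C_0 − rank ∂_1 = 4 − 3 = 1, and the invariant factors of ∂_1 are all 1, so H_0 ≅ Z.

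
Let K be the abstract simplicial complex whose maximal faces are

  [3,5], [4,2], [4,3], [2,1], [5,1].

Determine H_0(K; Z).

Order the vertices as 1 < 2 < 3 < 4 < 5. Listing each simplex with vertices in this order, K has dimension 1 with simplices:

  0-simplices (5): [1], [2], [3], [4], [5]
  1-simplices (5): [1,2], [1,5], [2,4], [3,4], [3,5]

giving chain groups C_0 ≅ Z^5, C_1 ≅ Z^5.

The boundary map ∂_1: C_1 → C_0 sends each edge [p,q] (with p < q) to q − p. For instance
  ∂[2,4] = [4] − [2].
The resulting 5×5 matrix has rank 4, and its Smith normal form has invariant factors (1,1,1,1).

Reading off H_k = ker ∂_k / im ∂_{k+1}:

  H_0: rank C_0 − rank ∂_1 = 5 − 4 = 1, and the invariant factors of ∂_1 are all 1, so H_0 = Z.

H_0 = Z.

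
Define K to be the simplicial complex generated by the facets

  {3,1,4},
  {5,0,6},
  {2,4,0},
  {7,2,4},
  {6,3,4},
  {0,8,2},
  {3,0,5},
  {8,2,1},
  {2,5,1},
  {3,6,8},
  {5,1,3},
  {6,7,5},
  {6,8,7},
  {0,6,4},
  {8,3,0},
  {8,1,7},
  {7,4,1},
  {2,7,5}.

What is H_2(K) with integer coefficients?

Take the total order 0 < 1 < 2 < 3 < 4 < 5 < 6 < 7 < 8 on the vertex set. Then K (dimension 2) consists of the simplices:

  0-simplices (9): [0], [1], [2], [3], [4], [5], [6], [7], [8]
  1-simplices (27): (27 of them)
  2-simplices (18): [0,2,4], [0,2,8], [0,3,5], [0,3,8], [0,4,6], [0,5,6], [1,2,5], [1,2,8], [1,3,4], [1,3,5], [1,4,7], [1,7,8], [2,4,7], [2,5,7], [3,4,6], [3,6,8], [5,6,7], [6,7,8]

Hence C_0 ≅ Z^9, C_1 ≅ Z^27, C_2 ≅ Z^18.

∂_1: C_1 → C_0 sends each edge [p,q] (with p < q) to q − p.
This gives a 9×27 integer matrix of rank 8; reducing to Smith normal form yields diagonal entries (1,1,1,1,1,1,1,1).

∂_2: C_2 → C_1 sends each 2-simplex [p,q,r] to [q,r] − [p,r] + [p,q]. For instance
  ∂[1,2,8] = [2,8] − [1,8] + [1,2],
  ∂[3,6,8] = [6,8] − [3,8] + [3,6].
The resulting 27×18 matrix has rank 18, and its Smith normal form has invariant factors (1,1,1,1,1,1,1,1,1,1,1,1,1,1,1,1,1,2).

Reading off H_k = ker ∂_k / im ∂_{k+1}:

  H_2: rank ker ∂_2 − rank ∂_3 = (18 − 18) − 0 = 0, and there is no ∂_3, so H_2 = 0.

H_2 = 0.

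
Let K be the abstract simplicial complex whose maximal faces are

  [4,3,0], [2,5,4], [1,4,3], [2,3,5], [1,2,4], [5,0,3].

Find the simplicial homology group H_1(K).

Fix the vertex order 0 < 1 < 2 < 3 < 4 < 5 and write every simplex with vertices in increasing order. Then dim K = 2 and the simplices of K are:

  0-simplices (6): [0], [1], [2], [3], [4], [5]
  1-simplices (12): [0,3], [0,4], [0,5], [1,2], [1,3], [1,4], [2,3], [2,4], [2,5], [3,4], [3,5], [4,5]
  2-simplices (6): [0,3,4], [0,3,5], [1,2,4], [1,3,4], [2,3,5], [2,4,5]

Hence C_0 ≅ Z^6, C_1 ≅ Z^12, C_2 ≅ Z^6.

∂_1: C_1 → C_0 maps an edge to its endpoints' difference, ∂[p,q] = q − p. For instance
  ∂[2,4] = [4] − [2].
This gives a 6×12 integer matrix of rank 5; reducing to Smith normal form yields diagonal entries (1,1,1,1,1).

Boundary ∂_2: C_2 → C_1 maps a triangle to the signed sum of its edges. For instance
  ∂[1,2,4] = [2,4] − [1,4] + [1,2],
  ∂[0,3,5] = [3,5] − [0,5] + [0,3].
As a 12×6 matrix over Z this has rank 6, with invariant factors (1,1,1,1,1,1).

Now H_k = ker ∂_k / im ∂_{k+1}, so:

  H_1: rank ker ∂_1 − rank ∂_2 = (12 − 5) − 6 = 1, and the invariant factors of ∂_2 are all 1, so H_1 = Z.

H_1 = Z.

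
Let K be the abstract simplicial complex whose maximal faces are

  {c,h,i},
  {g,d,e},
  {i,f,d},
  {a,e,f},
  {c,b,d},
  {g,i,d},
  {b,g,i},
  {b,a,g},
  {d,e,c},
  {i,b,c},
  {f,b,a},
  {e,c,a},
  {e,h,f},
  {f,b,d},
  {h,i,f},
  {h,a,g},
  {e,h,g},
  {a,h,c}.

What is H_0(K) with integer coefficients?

H_0 ≅ Z.

We work with the vertex ordering a < b < c < d < e < f < g < h < i. The simplices of K, each written with vertices in increasing order, are:

  0-simplices (9): a, b, c, d, e, f, g, h, i
  1-simplices (27): ab, ac, ae, af, ag, ah, bc, bd, bf, bg, bi, cd, ce, ch, ci, de, df, dg, di, ef, eg, eh, fh, fi, gh, gi, hi
  2-simplices (18): abf, abg, ace, ach, aef, agh, bcd, bci, bdf, bgi, cde, chi, deg, dfi, dgi, efh, egh, fhi

Hence C_0 ≅ Z^9, C_1 ≅ Z^27, C_2 ≅ Z^18.

∂_1: C_1 → C_0 maps an edge to its endpoints' difference, ∂[p,q] = q − p. For instance
  ∂ac = c − a.
As a 9×27 matrix over Z this has rank 8, with invariant factors (1,1,1,1,1,1,1,1).

Boundary ∂_2: C_2 → C_1 sends each 2-simplex [p,q,r] to [q,r] − [p,r] + [p,q]. For instance
  ∂fhi = hi − fi + fh,
  ∂deg = eg − dg + de.
The 27×18 boundary matrix has rank 18 and Smith normal form diag(1,1,1,1,1,1,1,1,1,1,1,1,1,1,1,1,1,2).

Now H_k = ker ∂_k / im ∂_{k+1}, so:

  H_0: rank C_0 − rank ∂_1 = 9 − 8 = 1, and the invariant factors of ∂_1 are all 1, so H_0 = Z.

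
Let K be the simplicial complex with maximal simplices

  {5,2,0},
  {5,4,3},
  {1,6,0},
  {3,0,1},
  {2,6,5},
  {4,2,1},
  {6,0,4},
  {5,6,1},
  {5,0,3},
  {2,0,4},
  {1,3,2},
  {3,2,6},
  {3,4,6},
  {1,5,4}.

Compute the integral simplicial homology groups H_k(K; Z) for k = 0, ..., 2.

K has 7 vertices, 21 edges, 14 triangles.
rank ∂_0 = 0, rank ∂_1 = 6 ⇒ b_0 = 7 − 0 − 6 = 1; all invariant factors of ∂_1 are 1 so no torsion. So H_0 = Z.
rank ∂_1 = 6, rank ∂_2 = 13 ⇒ b_1 = 21 − 6 − 13 = 2; all invariant factors of ∂_2 are 1 so no torsion. So H_1 = Z^2.
rank ∂_2 = 13, rank ∂_3 = 0 ⇒ b_2 = 14 − 13 − 0 = 1. So H_2 = Z.

H_0 = Z,  H_1 = Z^2,  H_2 = Z.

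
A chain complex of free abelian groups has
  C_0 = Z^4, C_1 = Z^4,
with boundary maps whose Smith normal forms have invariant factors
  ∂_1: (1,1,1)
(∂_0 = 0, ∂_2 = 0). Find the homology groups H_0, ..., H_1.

H_0: b_0 = 4 − 0 − 3 = 1; torsion from ∂_1 factors > 1: none. So H_0 ≅ Z.
H_1: b_1 = 4 − 3 − 0 = 1; torsion from ∂_2 factors > 1: none. So H_1 ≅ Z.

H_0 ≅ Z,  H_1 ≅ Z.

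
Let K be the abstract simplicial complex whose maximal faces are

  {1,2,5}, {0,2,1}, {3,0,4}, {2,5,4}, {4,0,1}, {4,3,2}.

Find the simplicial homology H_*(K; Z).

H_0 ≅ Z,  H_1 ≅ Z,  H_2 = 0.

Take the total order 0 < 1 < 2 < 3 < 4 < 5 on the vertex set. Then K (dimension 2) consists of the simplices:

  0-simplices (6): [0], [1], [2], [3], [4], [5]
  1-simplices (12): [0,1], [0,2], [0,3], [0,4], [1,2], [1,4], [1,5], [2,3], [2,4], [2,5], [3,4], [4,5]
  2-simplices (6): [0,1,2], [0,1,4], [0,3,4], [1,2,5], [2,3,4], [2,4,5]

giving chain groups C_0 ≅ Z^6, C_1 ≅ Z^12, C_2 ≅ Z^6.

Boundary ∂_1: C_1 → C_0 is given by ∂[p,q] = [q] − [p]. For instance
  ∂[2,3] = [3] − [2].
This gives a 6×12 integer matrix of rank 5; reducing to Smith normal form yields diagonal entries (1,1,1,1,1).

∂_2: C_2 → C_1 maps a triangle to the signed sum of its edges. For instance
  ∂[0,1,2] = [1,2] − [0,2] + [0,1],
  ∂[1,2,5] = [2,5] − [1,5] + [1,2].
This gives a 12×6 integer matrix of rank 6; reducing to Smith normal form yields diagonal entries (1,1,1,1,1,1).

Reading off H_k = ker ∂_k / im ∂_{k+1}:

  H_0: rank C_0 − rank ∂_1 = 6 − 5 = 1, and the invariant factors of ∂_1 are all 1, so H_0 = Z.
  H_1: rank ker ∂_1 − rank ∂_2 = (12 − 5) − 6 = 1, and the invariant factors of ∂_2 are all 1, so H_1 = Z.
  H_2: rank ker ∂_2 − rank ∂_3 = (6 − 6) − 0 = 0, and there is no ∂_3, so H_2 = 0.

(K is a triangulation of the cylinder S^1 x I.)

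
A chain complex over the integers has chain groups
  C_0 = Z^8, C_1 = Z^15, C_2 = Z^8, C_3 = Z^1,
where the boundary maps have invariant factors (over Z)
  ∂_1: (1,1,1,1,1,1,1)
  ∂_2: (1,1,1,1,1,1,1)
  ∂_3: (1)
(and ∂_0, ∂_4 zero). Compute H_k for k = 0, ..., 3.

H_0 ≅ Z,  H_1 ≅ Z,  H_2 = 0,  H_3 = 0.

H_0: b_0 = 8 − 0 − 7 = 1; torsion from ∂_1 factors > 1: none. So H_0 ≅ Z.
H_1: b_1 = 15 − 7 − 7 = 1; torsion from ∂_2 factors > 1: none. So H_1 ≅ Z.
H_2: b_2 = 8 − 7 − 1 = 0; torsion from ∂_3 factors > 1: none. So H_2 ≅ 0.
H_3: b_3 = 1 − 1 − 0 = 0; torsion from ∂_4 factors > 1: none. So H_3 ≅ 0.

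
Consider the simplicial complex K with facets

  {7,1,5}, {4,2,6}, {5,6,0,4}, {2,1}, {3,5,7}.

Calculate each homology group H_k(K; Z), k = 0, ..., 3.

Fix the vertex order 0 < 1 < 2 < 3 < 4 < 5 < 6 < 7 and write every simplex with vertices in increasing order. Then dim K = 3 and the simplices of K are:

  0-simplices (8): [0], [1], [2], [3], [4], [5], [6], [7]
  1-simplices (14): [0,4], [0,5], [0,6], [1,2], [1,5], [1,7], [2,4], [2,6], [3,5], [3,7], [4,5], [4,6], [5,6], [5,7]
  2-simplices (7): [0,4,5], [0,4,6], [0,5,6], [1,5,7], [2,4,6], [3,5,7], [4,5,6]
  3-simplices (1): [0,4,5,6]

so the chain groups are C_0 ≅ Z^8, C_1 ≅ Z^14, C_2 ≅ Z^7, C_3 ≅ Z^1.

Boundary ∂_1: C_1 → C_0 is given by ∂[p,q] = [q] − [p].
The 8×14 boundary matrix has rank 7 and Smith normal form diag(1,1,1,1,1,1,1).

∂_2: C_2 → C_1 sends each 2-simplex [p,q,r] to [q,r] − [p,r] + [p,q]. For instance
  ∂[2,4,6] = [4,6] − [2,6] + [2,4],
  ∂[4,5,6] = [5,6] − [4,6] + [4,5].
The resulting 14×7 matrix has rank 6, and its Smith normal form has invariant factors (1,1,1,1,1,1).

∂_3: C_3 → C_2 sends each 3-simplex σ to the alternating sum Σ_i (−1)^i (σ with its i-th vertex removed). For instance
  ∂[0,4,5,6] = [4,5,6] − [0,5,6] + [0,4,6] − [0,4,5].
The 7×1 boundary matrix has rank 1 and Smith normal form diag(1).

Computing H_k = (kernel of ∂_k) / (image of ∂_{k+1}):

  H_0: rank C_0 − rank ∂_1 = 8 − 7 = 1, and the invariant factors of ∂_1 are all 1, so H_0 = Z.
  H_1: rank ker ∂_1 − rank ∂_2 = (14 − 7) − 6 = 1, and the invariant factors of ∂_2 are all 1, so H_1 = Z.
  H_2: rank ker ∂_2 − rank ∂_3 = (7 − 6) − 1 = 0, and the invariant factors of ∂_3 are all 1, so H_2 = 0.
  H_3: rank ker ∂_3 − rank ∂_4 = (1 − 1) − 0 = 0, and there is no ∂_4, so H_3 = 0.

H_0 = Z,  H_1 = Z,  H_2 = 0,  H_3 = 0.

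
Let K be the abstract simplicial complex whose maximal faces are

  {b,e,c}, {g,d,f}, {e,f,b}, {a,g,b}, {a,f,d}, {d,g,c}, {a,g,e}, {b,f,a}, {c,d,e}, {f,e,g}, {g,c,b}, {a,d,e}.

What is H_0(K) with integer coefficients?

H_0 = Z.

Fix the vertex order a < b < c < d < e < f < g and write every simplex with vertices in increasing order. Then dim K = 2 and the simplices of K are:

  0-simplices (7): a, b, c, d, e, f, g
  1-simplices (18): ab, ad, ae, af, ag, bc, be, bf, bg, cd, ce, cg, de, df, dg, ef, eg, fg
  2-simplices (12): abf, abg, ade, adf, aeg, bce, bcg, bef, cde, cdg, dfg, efg

giving chain groups C_0 ≅ Z^7, C_1 ≅ Z^18, C_2 ≅ Z^12.

The boundary map ∂_1: C_1 → C_0 maps an edge to its endpoints' difference, ∂[p,q] = q − p. For instance
  ∂eg = g − e.
This gives a 7×18 integer matrix of rank 6; reducing to Smith normal form yields diagonal entries (1,1,1,1,1,1).

∂_2: C_2 → C_1 sends each 2-simplex [p,q,r] to [q,r] − [p,r] + [p,q]. For instance
  ∂cdg = dg − cg + cd,
  ∂cde = de − ce + cd.
The 18×12 boundary matrix has rank 12 and Smith normal form diag(1,1,1,1,1,1,1,1,1,1,1,2).

Computing H_k = (kernel of ∂_k) / (image of ∂_{k+1}):

  H_0: rank C_0 − rank ∂_1 = 7 − 6 = 1, and the invariant factors of ∂_1 are all 1, so H_0 ≅ Z.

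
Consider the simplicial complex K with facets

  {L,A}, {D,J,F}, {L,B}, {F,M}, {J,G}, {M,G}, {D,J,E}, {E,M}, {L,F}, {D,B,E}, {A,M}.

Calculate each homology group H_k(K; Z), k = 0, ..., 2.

Fix the vertex order A < B < D < E < F < G < J < L < M and write every simplex with vertices in increasing order. Then dim K = 2 and the simplices of K are:

  0-simplices (9): A, B, D, E, F, G, J, L, M
  1-simplices (15): AL, AM, BD, BE, BL, DE, DF, DJ, EJ, EM, FJ, FL, FM, GJ, GM
  2-simplices (3): BDE, DEJ, DFJ

giving chain groups C_0 ≅ Z^9, C_1 ≅ Z^15, C_2 ≅ Z^3.

The boundary map ∂_1: C_1 → C_0 is given by ∂[p,q] = [q] − [p].
As a 9×15 matrix over Z this has rank 8, with invariant factors (1,1,1,1,1,1,1,1).

The boundary map ∂_2: C_2 → C_1 sends each 2-simplex [p,q,r] to [q,r] − [p,r] + [p,q]. For instance
  ∂DFJ = FJ − DJ + DF,
  ∂BDE = DE − BE + BD.
The 15×3 boundary matrix has rank 3 and Smith normal form diag(1,1,1).

From H_k ≅ ker(∂_k) / im(∂_{k+1}) we obtain:

  H_0: rank C_0 − rank ∂_1 = 9 − 8 = 1, and the invariant factors of ∂_1 are all 1, so H_0 ≅ Z.
  H_1: rank ker ∂_1 − rank ∂_2 = (15 − 8) − 3 = 4, and the invariant factors of ∂_2 are all 1, so H_1 ≅ Z^4.
  H_2: rank ker ∂_2 − rank ∂_3 = (3 − 3) − 0 = 0, and there is no ∂_3, so H_2 ≅ 0.

As a check, the Euler characteristic is 9 − 15 + 3 = -3, which agrees with 1 − 4 + 0 = -3.

H_0 = Z,  H_1 = Z^4,  H_2 = 0.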